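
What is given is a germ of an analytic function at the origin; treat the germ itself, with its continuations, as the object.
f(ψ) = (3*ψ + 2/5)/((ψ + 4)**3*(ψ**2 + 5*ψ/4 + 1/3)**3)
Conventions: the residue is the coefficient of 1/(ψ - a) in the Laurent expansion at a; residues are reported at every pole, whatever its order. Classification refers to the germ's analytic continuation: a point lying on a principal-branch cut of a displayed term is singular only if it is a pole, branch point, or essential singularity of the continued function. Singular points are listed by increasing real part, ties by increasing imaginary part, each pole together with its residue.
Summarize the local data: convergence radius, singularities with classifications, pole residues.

Denominator factor (ψ**2 + 5*ψ/4 + 1/3)^3: discriminant 11/48, real irrational roots -5/8 + (1/24)*sqrt(33) and -5/8 - (1/24)*sqrt(33); poles of order 3, moduli 5/8 - (1/24)*sqrt(33) and 5/8 + (1/24)*sqrt(33).
Denominator factor (ψ + 4)^3: pole of order 3 at -4, modulus 4.
The radius of convergence is the smallest modulus among the singular points: 5/8 - (1/24)*sqrt(33).
At the order-3 pole -4 set g(ψ) = (ψ - (-4))^3*f(ψ) = (3*ψ + 2/5)/(ψ**2 + 5*ψ/4 + 1/3)**3.
Order-3 pole: residue = g''(a)/2; g''(-4) = -2029779/90870848, so the residue is -2029779/181741696.
The factor ψ**2 + 5*ψ/4 + 1/3 splits as (ψ - a)(ψ - a') with a = -5/8 - (1/24)*sqrt(33), a' = -5/8 + (1/24)*sqrt(33). At the order-3 pole a set g(ψ) = (ψ - a)^3*f(ψ) = [(3*ψ + 2/5)/(ψ + 4)**3] / (ψ - a')^3.
Order-3 pole: residue = g''(a)/2; g''(-5/8 - (1/24)*sqrt(33)) = 2029779/181741696 + (738503042553/241898197376)*sqrt(33), so the residue is 2029779/363483392 + (738503042553/483796394752)*sqrt(33).
The factor ψ**2 + 5*ψ/4 + 1/3 splits as (ψ - a)(ψ - a') with a = -5/8 + (1/24)*sqrt(33), a' = -5/8 - (1/24)*sqrt(33). At the order-3 pole a set g(ψ) = (ψ - a)^3*f(ψ) = [(3*ψ + 2/5)/(ψ + 4)**3] / (ψ - a')^3.
Order-3 pole: residue = g''(a)/2; g''(-5/8 + (1/24)*sqrt(33)) = 2029779/181741696 - (738503042553/241898197376)*sqrt(33), so the residue is 2029779/363483392 - (738503042553/483796394752)*sqrt(33).
List the singular points by increasing real part (a conjugate pair: the negative imaginary part first).

Radius of convergence at 0: 5/8 - (1/24)*sqrt(33).
At -4: a pole of order 3; residue -2029779/181741696.
At -5/8 - (1/24)*sqrt(33): a pole of order 3; residue 2029779/363483392 + (738503042553/483796394752)*sqrt(33).
At -5/8 + (1/24)*sqrt(33): a pole of order 3; residue 2029779/363483392 - (738503042553/483796394752)*sqrt(33).


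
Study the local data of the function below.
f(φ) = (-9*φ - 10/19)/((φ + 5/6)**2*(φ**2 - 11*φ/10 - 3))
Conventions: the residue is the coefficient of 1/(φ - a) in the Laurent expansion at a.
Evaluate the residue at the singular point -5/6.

At the order-2 pole -5/6 set g(φ) = (φ - (-5/6))^2*f(φ) = (-9*φ - 10/19)/(φ**2 - 11*φ/10 - 3).
Order-2 pole: residue = g'(a); g'(-5/6) = 195723/11875, so the residue is 195723/11875.

The residue is 195723/11875.


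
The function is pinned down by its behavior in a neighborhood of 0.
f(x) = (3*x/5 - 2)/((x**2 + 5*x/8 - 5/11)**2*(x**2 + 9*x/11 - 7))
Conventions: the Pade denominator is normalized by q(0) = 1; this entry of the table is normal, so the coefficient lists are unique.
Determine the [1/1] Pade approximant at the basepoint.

Taylor coefficients needed (expand at 0): a_0 = 242/175, a_1 = 43483/12250, a_2 = 18384183/1372000.
Write the denominator as Q(x) = 1 + q1*x. Requiring Q*f - P = O(x^3) with deg P <= 1 kills the coefficients of x^2..x^2 in Q*f:
  x^2: a_2 + q1*a_1 = 0, i.e. 18384183/1372000 + (43483/12250)*q1 = 0.
Solving this linear system: q1 = -18384183/4870096.
The numerator is Q*f truncated at degree 1: P0 = a_0 = 242/175; P1 = a_1 + q1*a_0 = -46225267/27671000.

The Pade approximant has numerator coefficients [242/175, -46225267/27671000]; denominator coefficients [1, -18384183/4870096].


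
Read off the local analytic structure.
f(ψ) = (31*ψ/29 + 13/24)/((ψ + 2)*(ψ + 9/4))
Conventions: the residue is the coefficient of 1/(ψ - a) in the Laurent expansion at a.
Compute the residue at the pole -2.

The residue is -1111/174.

At the order-1 pole -2 set g(ψ) = (ψ - (-2))*f(ψ) = (31*ψ/29 + 13/24)/(ψ + 9/4).
Simple pole: residue = g(a) at a = -2, which is -1111/174.


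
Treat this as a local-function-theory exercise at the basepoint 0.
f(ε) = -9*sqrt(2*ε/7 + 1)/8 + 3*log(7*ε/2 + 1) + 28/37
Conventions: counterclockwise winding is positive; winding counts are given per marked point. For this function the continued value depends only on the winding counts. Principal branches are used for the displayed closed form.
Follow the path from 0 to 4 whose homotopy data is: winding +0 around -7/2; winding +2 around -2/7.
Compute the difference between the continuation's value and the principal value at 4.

The rational part is single-valued and drops out of the difference; each branch term changes only by its own monodromy.
(-9/8)*sqrt(1 - ε/(-7/2)): winding +0 is even, the square root returns to the same sheet, contribution 0.
(3)*log(1 - ε/(-2/7)): each positive loop around -2/7 adds 2*pi*i to the log, so winding +2 contributes (3)*(2)*2*pi*i = (12)*pi*i.
Summing the contributions at ε = 4 gives (12)*pi*i.

Continued minus principal equals (12)*pi*i.


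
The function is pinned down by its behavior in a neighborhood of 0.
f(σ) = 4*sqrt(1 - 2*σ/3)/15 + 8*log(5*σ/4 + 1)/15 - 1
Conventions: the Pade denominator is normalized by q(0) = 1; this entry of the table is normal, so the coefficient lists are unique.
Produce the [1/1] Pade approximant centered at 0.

Taylor coefficients needed (expand at 0): a_0 = -11/15, a_1 = 26/45, a_2 = -233/540.
Write the denominator as Q(σ) = 1 + q1*σ. Requiring Q*f - P = O(σ^3) with deg P <= 1 kills the coefficients of σ^2..σ^2 in Q*f:
  σ^2: a_2 + q1*a_1 = 0, i.e. -233/540 + (26/45)*q1 = 0.
Solving this linear system: q1 = 233/312.
The numerator is Q*f truncated at degree 1: P0 = a_0 = -11/15; P1 = a_1 + q1*a_0 = 47/1560.

The Pade approximant has numerator coefficients [-11/15, 47/1560]; denominator coefficients [1, 233/312].


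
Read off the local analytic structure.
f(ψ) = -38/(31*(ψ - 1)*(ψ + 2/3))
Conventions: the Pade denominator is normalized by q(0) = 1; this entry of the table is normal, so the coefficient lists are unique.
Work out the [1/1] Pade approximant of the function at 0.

Taylor coefficients needed (expand at 0): a_0 = 57/31, a_1 = -57/62, a_2 = 399/124.
Write the denominator as Q(ψ) = 1 + q1*ψ. Requiring Q*f - P = O(ψ^3) with deg P <= 1 kills the coefficients of ψ^2..ψ^2 in Q*f:
  ψ^2: a_2 + q1*a_1 = 0, i.e. 399/124 + (-57/62)*q1 = 0.
Solving this linear system: q1 = 7/2.
The numerator is Q*f truncated at degree 1: P0 = a_0 = 57/31; P1 = a_1 + q1*a_0 = 171/31.

The Pade approximant has numerator coefficients [57/31, 171/31]; denominator coefficients [1, 7/2].


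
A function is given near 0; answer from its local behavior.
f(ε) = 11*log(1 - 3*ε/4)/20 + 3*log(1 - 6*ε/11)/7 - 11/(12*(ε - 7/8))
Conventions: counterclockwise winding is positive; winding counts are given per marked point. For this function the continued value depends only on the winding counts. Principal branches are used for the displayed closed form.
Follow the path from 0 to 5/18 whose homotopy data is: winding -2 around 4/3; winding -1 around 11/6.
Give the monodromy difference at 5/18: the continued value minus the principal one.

Continued minus principal equals -(107/35)*pi*i.

The rational part is single-valued and drops out of the difference; each branch term changes only by its own monodromy.
(3/7)*log(1 - ε/(11/6)): each positive loop around 11/6 adds 2*pi*i to the log, so winding -1 contributes (3/7)*(-1)*2*pi*i = -(6/7)*pi*i.
(11/20)*log(1 - ε/(4/3)): each positive loop around 4/3 adds 2*pi*i to the log, so winding -2 contributes (11/20)*(-2)*2*pi*i = -(11/5)*pi*i.
Summing the contributions at ε = 5/18 gives -(107/35)*pi*i.


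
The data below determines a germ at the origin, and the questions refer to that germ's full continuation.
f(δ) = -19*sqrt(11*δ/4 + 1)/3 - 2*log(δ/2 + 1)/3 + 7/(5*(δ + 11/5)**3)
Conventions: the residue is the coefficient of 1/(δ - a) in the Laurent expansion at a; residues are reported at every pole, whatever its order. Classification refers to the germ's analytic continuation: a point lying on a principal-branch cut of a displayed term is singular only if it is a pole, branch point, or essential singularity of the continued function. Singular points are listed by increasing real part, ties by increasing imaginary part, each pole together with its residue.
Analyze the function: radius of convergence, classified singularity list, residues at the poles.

Radius of convergence at 0: 4/11.
At -11/5: a pole of order 3; residue 0.
At -2: a logarithmic branch point.
At -4/11: an algebraic (square-root) branch point.

Denominator factor (δ + 11/5)^3: pole of order 3 at -11/5, modulus 11/5.
Branch term (-2/3)*log(1 - δ/(-2)): its argument vanishes at δ = -2, a logarithmic branch point, modulus 2.
Branch term (-19/3)*sqrt(1 - δ/(-4/11)): its argument vanishes at δ = -4/11, a square-root branch point, modulus 4/11.
The radius of convergence is the smallest modulus among the singular points: 4/11.
The branch terms are analytic at -11/5 and contribute nothing to the residue; only the rational part matters.
At the order-3 pole -11/5 set g(δ) = (δ - (-11/5))^3*(rational part) = 7/5.
Order-3 pole: residue = g''(a)/2; g''(-11/5) = 0, so the residue is 0.
List the singular points by increasing real part (a conjugate pair: the negative imaginary part first).


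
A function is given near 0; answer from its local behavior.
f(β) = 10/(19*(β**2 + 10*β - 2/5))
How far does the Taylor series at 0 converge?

The radius of convergence is -5 + (1/5)*sqrt(635).

Denominator factor (β**2 + 10*β - 2/5): discriminant 508/5, real irrational roots -5 + (1/5)*sqrt(635) and -5 - (1/5)*sqrt(635); poles of order 1, moduli -5 + (1/5)*sqrt(635) and 5 + (1/5)*sqrt(635).
The radius of convergence is the smallest modulus among the singular points: -5 + (1/5)*sqrt(635).


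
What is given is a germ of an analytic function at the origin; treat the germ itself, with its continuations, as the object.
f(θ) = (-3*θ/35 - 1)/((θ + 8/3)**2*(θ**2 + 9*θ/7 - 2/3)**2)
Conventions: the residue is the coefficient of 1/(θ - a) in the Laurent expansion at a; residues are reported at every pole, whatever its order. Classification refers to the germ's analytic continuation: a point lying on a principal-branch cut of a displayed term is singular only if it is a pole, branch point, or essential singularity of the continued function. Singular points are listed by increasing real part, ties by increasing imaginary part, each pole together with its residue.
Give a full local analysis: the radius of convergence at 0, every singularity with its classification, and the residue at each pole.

Denominator factor (θ + 8/3)^2: pole of order 2 at -8/3, modulus 8/3.
Denominator factor (θ**2 + 9*θ/7 - 2/3)^2: discriminant 635/147, real irrational roots -9/14 + (1/42)*sqrt(1905) and -9/14 - (1/42)*sqrt(1905); poles of order 2, moduli -9/14 + (1/42)*sqrt(1905) and 9/14 + (1/42)*sqrt(1905).
The radius of convergence is the smallest modulus among the singular points: -9/14 + (1/42)*sqrt(1905).
At the order-2 pole -8/3 set g(θ) = (θ - (-8/3))^2*f(θ) = (-3*θ/35 - 1)/(θ**2 + 9*θ/7 - 2/3)**2.
Order-2 pole: residue = g'(a); g'(-8/3) = -406539/1714750, so the residue is -406539/1714750.
The factor θ**2 + 9*θ/7 - 2/3 splits as (θ - a)(θ - a') with a = -9/14 - (1/42)*sqrt(1905), a' = -9/14 + (1/42)*sqrt(1905). At the order-2 pole a set g(θ) = (θ - a)^2*f(θ) = [(-3*θ/35 - 1)/(θ + 8/3)**2] / (θ - a')^2.
Order-2 pole: residue = g'(a); g'(-9/14 - (1/42)*sqrt(1905)) = 406539/3429500 + (503433819/276572027500)*sqrt(1905), so the residue is 406539/3429500 + (503433819/276572027500)*sqrt(1905).
The factor θ**2 + 9*θ/7 - 2/3 splits as (θ - a)(θ - a') with a = -9/14 + (1/42)*sqrt(1905), a' = -9/14 - (1/42)*sqrt(1905). At the order-2 pole a set g(θ) = (θ - a)^2*f(θ) = [(-3*θ/35 - 1)/(θ + 8/3)**2] / (θ - a')^2.
Order-2 pole: residue = g'(a); g'(-9/14 + (1/42)*sqrt(1905)) = 406539/3429500 - (503433819/276572027500)*sqrt(1905), so the residue is 406539/3429500 - (503433819/276572027500)*sqrt(1905).
List the singular points by increasing real part (a conjugate pair: the negative imaginary part first).

Radius of convergence at 0: -9/14 + (1/42)*sqrt(1905).
At -8/3: a pole of order 2; residue -406539/1714750.
At -9/14 - (1/42)*sqrt(1905): a pole of order 2; residue 406539/3429500 + (503433819/276572027500)*sqrt(1905).
At -9/14 + (1/42)*sqrt(1905): a pole of order 2; residue 406539/3429500 - (503433819/276572027500)*sqrt(1905).


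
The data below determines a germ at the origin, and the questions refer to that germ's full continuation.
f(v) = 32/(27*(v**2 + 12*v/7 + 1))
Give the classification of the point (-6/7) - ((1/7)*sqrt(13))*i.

The point is a pole of order 1.

The denominator factor v**2 + 12*v/7 + 1 vanishes at (-6/7) - ((1/7)*sqrt(13))*i and appears to the power 1; the numerator there equals 32/27, nonzero, and no other factor vanishes.
Hence a pole whose order is the multiplicity, 1.


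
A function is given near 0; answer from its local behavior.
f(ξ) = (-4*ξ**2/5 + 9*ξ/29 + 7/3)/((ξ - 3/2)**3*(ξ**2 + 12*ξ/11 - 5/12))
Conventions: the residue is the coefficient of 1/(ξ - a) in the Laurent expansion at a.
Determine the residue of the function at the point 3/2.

At the order-3 pole 3/2 set g(ξ) = (ξ - (3/2))^3*f(ξ) = (-4*ξ**2/5 + 9*ξ/29 + 7/3)/(ξ**2 + 12*ξ/11 - 5/12).
Order-3 pole: residue = g''(a)/2; g''(3/2) = 2774728836/1741303405, so the residue is 1387364418/1741303405.

The residue is 1387364418/1741303405.


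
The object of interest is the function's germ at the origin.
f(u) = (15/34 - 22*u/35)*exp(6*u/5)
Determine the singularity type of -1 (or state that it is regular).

The point is a regular point.

There is no denominator, hence no pole anywhere.
The factor exp(6*u/5) is entire.
So the germ continues analytically to -1.


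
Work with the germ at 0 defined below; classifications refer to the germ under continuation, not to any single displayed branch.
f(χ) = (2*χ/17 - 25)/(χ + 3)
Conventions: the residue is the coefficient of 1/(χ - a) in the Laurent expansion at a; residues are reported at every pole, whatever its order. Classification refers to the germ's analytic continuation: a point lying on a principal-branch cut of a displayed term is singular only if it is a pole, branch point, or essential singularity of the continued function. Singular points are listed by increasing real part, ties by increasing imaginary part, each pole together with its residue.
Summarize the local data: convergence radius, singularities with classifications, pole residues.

Radius of convergence at 0: 3.
At -3: a pole of order 1; residue -431/17.

Denominator factor (χ + 3): pole of order 1 at -3, modulus 3.
The radius of convergence is the smallest modulus among the singular points: 3.
At the order-1 pole -3 set g(χ) = (χ - (-3))*f(χ) = 2*χ/17 - 25.
Simple pole: residue = g(a) at a = -3, which is -431/17.


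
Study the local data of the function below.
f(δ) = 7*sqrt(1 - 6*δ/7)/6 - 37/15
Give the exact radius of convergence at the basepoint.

Branch term (7/6)*sqrt(1 - δ/(7/6)): its argument vanishes at δ = 7/6, a square-root branch point, modulus 7/6.
The radius of convergence is the smallest modulus among the singular points: 7/6.

The radius of convergence is 7/6.


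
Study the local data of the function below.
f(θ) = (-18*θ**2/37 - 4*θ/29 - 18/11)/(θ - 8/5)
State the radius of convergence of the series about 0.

Denominator factor (θ - 8/5): pole of order 1 at 8/5, modulus 8/5.
The radius of convergence is the smallest modulus among the singular points: 8/5.

The radius of convergence is 8/5.


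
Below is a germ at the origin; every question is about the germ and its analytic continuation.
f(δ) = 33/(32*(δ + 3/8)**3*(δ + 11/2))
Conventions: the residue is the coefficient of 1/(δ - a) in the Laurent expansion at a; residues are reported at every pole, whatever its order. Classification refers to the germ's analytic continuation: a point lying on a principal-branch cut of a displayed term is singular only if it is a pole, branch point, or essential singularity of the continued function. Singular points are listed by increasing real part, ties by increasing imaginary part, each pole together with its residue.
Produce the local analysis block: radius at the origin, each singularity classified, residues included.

Radius of convergence at 0: 3/8.
At -11/2: a pole of order 1; residue -528/68921.
At -3/8: a pole of order 3; residue 528/68921.

Denominator factor (δ + 11/2): pole of order 1 at -11/2, modulus 11/2.
Denominator factor (δ + 3/8)^3: pole of order 3 at -3/8, modulus 3/8.
The radius of convergence is the smallest modulus among the singular points: 3/8.
At the order-1 pole -11/2 set g(δ) = (δ - (-11/2))*f(δ) = 33/(32*(δ + 3/8)**3).
Simple pole: residue = g(a) at a = -11/2, which is -528/68921.
At the order-3 pole -3/8 set g(δ) = (δ - (-3/8))^3*f(δ) = 33/(32*(δ + 11/2)).
Order-3 pole: residue = g''(a)/2; g''(-3/8) = 1056/68921, so the residue is 528/68921.
List the singular points by increasing real part (a conjugate pair: the negative imaginary part first).


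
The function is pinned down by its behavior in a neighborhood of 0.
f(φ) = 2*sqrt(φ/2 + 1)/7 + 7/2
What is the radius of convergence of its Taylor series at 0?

Branch term (2/7)*sqrt(1 - φ/(-2)): its argument vanishes at φ = -2, a square-root branch point, modulus 2.
The radius of convergence is the smallest modulus among the singular points: 2.

The radius of convergence is 2.


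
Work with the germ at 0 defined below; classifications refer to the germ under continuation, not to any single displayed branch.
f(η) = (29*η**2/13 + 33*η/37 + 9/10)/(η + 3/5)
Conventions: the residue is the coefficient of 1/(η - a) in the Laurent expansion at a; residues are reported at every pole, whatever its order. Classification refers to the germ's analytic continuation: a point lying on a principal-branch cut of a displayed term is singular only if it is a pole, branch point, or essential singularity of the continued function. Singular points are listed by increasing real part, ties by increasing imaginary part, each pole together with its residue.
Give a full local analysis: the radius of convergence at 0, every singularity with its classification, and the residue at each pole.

Radius of convergence at 0: 3/5.
At -3/5: a pole of order 1; residue 28089/24050.

Denominator factor (η + 3/5): pole of order 1 at -3/5, modulus 3/5.
The radius of convergence is the smallest modulus among the singular points: 3/5.
At the order-1 pole -3/5 set g(η) = (η - (-3/5))*f(η) = 29*η**2/13 + 33*η/37 + 9/10.
Simple pole: residue = g(a) at a = -3/5, which is 28089/24050.


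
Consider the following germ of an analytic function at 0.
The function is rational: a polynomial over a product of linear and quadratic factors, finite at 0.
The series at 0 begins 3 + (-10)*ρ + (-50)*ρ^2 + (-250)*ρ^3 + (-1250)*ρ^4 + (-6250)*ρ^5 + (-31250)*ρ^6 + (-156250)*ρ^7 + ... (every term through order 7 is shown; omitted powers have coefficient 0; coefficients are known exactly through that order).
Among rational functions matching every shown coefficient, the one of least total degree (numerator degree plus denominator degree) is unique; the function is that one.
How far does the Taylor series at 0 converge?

No rational of total degree below 2 reproduces all 8 coefficients; solving the [1/1] Pade equations on them gives f(ρ) = (5*ρ - 3/5)/(ρ - 1/5), whose expansion matches every shown term.
Denominator factor (ρ - 1/5): pole of order 1 at 1/5, modulus 1/5.
The radius of convergence is the smallest modulus among the singular points: 1/5.

The radius of convergence is 1/5.


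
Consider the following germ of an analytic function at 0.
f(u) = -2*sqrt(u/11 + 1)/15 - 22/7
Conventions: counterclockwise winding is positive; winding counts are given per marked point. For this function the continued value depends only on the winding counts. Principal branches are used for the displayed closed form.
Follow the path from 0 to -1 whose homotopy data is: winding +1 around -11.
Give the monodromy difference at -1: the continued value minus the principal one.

Continued minus principal equals (4/165)*sqrt(110).

The rational part is single-valued and drops out of the difference; each branch term changes only by its own monodromy.
(-2/15)*sqrt(1 - u/(-11)): winding +1 is odd, the square root flips sign, contributing -2*(-2/15)*sqrt(1 - (-1)/(-11)) = -2*(-2/15)*sqrt(10/11) = (4/165)*sqrt(110).
Summing the contributions at u = -1 gives (4/165)*sqrt(110).


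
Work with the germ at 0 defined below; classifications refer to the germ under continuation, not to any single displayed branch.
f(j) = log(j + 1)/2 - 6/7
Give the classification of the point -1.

The point is a logarithmic branch point.

The term (1/2)*log(1 - j/(-1)) has argument 1 - -1/(-1) = 0 at -1: a logarithmic (infinitely-sheeted) branch point; the remaining terms are analytic or single-valued there.


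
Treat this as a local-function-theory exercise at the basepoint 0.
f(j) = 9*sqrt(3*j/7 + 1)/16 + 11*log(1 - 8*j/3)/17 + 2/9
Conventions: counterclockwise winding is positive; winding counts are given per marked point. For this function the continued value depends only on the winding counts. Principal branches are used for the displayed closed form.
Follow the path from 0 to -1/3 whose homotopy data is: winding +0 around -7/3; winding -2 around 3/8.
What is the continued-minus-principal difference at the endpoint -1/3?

The rational part is single-valued and drops out of the difference; each branch term changes only by its own monodromy.
(9/16)*sqrt(1 - j/(-7/3)): winding +0 is even, the square root returns to the same sheet, contribution 0.
(11/17)*log(1 - j/(3/8)): each positive loop around 3/8 adds 2*pi*i to the log, so winding -2 contributes (11/17)*(-2)*2*pi*i = -(44/17)*pi*i.
Summing the contributions at j = -1/3 gives -(44/17)*pi*i.

Continued minus principal equals -(44/17)*pi*i.


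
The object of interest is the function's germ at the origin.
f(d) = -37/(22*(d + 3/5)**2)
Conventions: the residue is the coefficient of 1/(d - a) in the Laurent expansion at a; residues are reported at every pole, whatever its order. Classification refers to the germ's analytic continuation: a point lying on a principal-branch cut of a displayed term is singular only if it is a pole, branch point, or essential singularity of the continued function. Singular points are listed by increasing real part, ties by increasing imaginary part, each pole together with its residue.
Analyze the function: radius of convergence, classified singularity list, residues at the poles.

Radius of convergence at 0: 3/5.
At -3/5: a pole of order 2; residue 0.

Denominator factor (d + 3/5)^2: pole of order 2 at -3/5, modulus 3/5.
The radius of convergence is the smallest modulus among the singular points: 3/5.
At the order-2 pole -3/5 set g(d) = (d - (-3/5))^2*f(d) = -37/22.
Order-2 pole: residue = g'(a); g'(-3/5) = 0, so the residue is 0.


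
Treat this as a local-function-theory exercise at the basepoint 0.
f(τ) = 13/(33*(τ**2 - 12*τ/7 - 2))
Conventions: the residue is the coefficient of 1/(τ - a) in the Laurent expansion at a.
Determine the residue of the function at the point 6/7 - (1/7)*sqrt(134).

The residue is -(91/8844)*sqrt(134).

The factor τ**2 - 12*τ/7 - 2 splits as (τ - a)(τ - a') with a = 6/7 - (1/7)*sqrt(134), a' = 6/7 + (1/7)*sqrt(134). At the order-1 pole a set g(τ) = (τ - a)*f(τ) = [13/33] / (τ - a').
Simple pole: residue = g(a) at a = 6/7 - (1/7)*sqrt(134), which is -(91/8844)*sqrt(134).


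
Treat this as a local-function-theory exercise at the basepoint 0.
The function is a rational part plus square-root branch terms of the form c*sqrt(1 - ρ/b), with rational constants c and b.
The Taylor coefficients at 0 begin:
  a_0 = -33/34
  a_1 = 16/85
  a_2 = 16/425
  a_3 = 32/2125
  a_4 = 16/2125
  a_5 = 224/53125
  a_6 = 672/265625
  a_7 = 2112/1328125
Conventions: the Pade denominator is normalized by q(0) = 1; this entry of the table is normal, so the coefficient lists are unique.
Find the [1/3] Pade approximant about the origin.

Taylor coefficients needed (read off): a_0 = -33/34, a_1 = 16/85, a_2 = 16/425, a_3 = 32/2125, a_4 = 16/2125.
Write the denominator as Q(ρ) = 1 + q1*ρ + q2*ρ^2 + q3*ρ^3. Requiring Q*f - P = O(ρ^5) with deg P <= 1 kills the coefficients of ρ^2..ρ^4 in Q*f:
  ρ^2: a_2 + q1*a_1 + q2*a_0 = 0, i.e. 16/425 + (16/85)*q1 + (-33/34)*q2 = 0.
  ρ^3: a_3 + q1*a_2 + q2*a_1 + q3*a_0 = 0, i.e. 32/2125 + (16/425)*q1 + (16/85)*q2 + (-33/34)*q3 = 0.
  ρ^4: a_4 + q1*a_3 + q2*a_2 + q3*a_1 = 0, i.e. 16/2125 + (32/2125)*q1 + (16/425)*q2 + (16/85)*q3 = 0.
Solving this linear system: q1 = -9637/26570, q2 = -2096/66425, q3 = -1552/332125.
The numerator is Q*f truncated at degree 1: P0 = a_0 = -33/34; P1 = a_1 + q1*a_0 = 488069/903380.

The Pade approximant has numerator coefficients [-33/34, 488069/903380]; denominator coefficients [1, -9637/26570, -2096/66425, -1552/332125].


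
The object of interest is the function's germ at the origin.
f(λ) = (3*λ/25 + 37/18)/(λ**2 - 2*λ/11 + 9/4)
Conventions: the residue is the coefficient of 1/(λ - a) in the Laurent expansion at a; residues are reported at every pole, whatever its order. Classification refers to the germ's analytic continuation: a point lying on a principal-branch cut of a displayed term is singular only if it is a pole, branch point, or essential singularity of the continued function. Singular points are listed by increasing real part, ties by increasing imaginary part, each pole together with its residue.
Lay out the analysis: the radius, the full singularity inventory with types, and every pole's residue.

Denominator factor (λ**2 - 2*λ/11 + 9/4): discriminant -1085/121, complex-conjugate roots (1/11) + ((1/22)*sqrt(1085))*i and (1/11) - ((1/22)*sqrt(1085))*i; poles of order 1, moduli 3/2 and 3/2.
The radius of convergence is the smallest modulus among the singular points: 3/2.
The factor λ**2 - 2*λ/11 + 9/4 splits as (λ - a)(λ - a') with a = (1/11) - ((1/22)*sqrt(1085))*i, a' = (1/11) + ((1/22)*sqrt(1085))*i. At the order-1 pole a set g(λ) = (λ - a)*f(λ) = [3*λ/25 + 37/18] / (λ - a').
Simple pole: residue = g(a) at a = (1/11) - ((1/22)*sqrt(1085))*i, which is (3/50) + ((10229/488250)*sqrt(1085))*i.
The factor λ**2 - 2*λ/11 + 9/4 splits as (λ - a)(λ - a') with a = (1/11) + ((1/22)*sqrt(1085))*i, a' = (1/11) - ((1/22)*sqrt(1085))*i. At the order-1 pole a set g(λ) = (λ - a)*f(λ) = [3*λ/25 + 37/18] / (λ - a').
Simple pole: residue = g(a) at a = (1/11) + ((1/22)*sqrt(1085))*i, which is (3/50) - ((10229/488250)*sqrt(1085))*i.
List the singular points by increasing real part (a conjugate pair: the negative imaginary part first).

Radius of convergence at 0: 3/2.
At (1/11) - ((1/22)*sqrt(1085))*i: a pole of order 1; residue (3/50) + ((10229/488250)*sqrt(1085))*i.
At (1/11) + ((1/22)*sqrt(1085))*i: a pole of order 1; residue (3/50) - ((10229/488250)*sqrt(1085))*i.


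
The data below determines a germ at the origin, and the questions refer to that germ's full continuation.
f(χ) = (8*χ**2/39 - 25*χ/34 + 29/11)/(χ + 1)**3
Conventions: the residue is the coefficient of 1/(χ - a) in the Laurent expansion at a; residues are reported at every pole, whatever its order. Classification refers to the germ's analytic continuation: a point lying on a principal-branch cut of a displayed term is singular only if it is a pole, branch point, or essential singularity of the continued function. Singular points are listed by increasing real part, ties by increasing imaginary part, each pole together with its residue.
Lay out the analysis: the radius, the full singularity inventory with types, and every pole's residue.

Denominator factor (χ + 1)^3: pole of order 3 at -1, modulus 1.
The radius of convergence is the smallest modulus among the singular points: 1.
At the order-3 pole -1 set g(χ) = (χ - (-1))^3*f(χ) = 8*χ**2/39 - 25*χ/34 + 29/11.
Order-3 pole: residue = g''(a)/2; g''(-1) = 16/39, so the residue is 8/39.

Radius of convergence at 0: 1.
At -1: a pole of order 3; residue 8/39.


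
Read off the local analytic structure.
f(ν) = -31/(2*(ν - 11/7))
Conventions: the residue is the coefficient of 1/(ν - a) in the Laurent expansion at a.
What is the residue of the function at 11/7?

At the order-1 pole 11/7 set g(ν) = (ν - (11/7))*f(ν) = -31/2.
Simple pole: residue = g(a) at a = 11/7, which is -31/2.

The residue is -31/2.


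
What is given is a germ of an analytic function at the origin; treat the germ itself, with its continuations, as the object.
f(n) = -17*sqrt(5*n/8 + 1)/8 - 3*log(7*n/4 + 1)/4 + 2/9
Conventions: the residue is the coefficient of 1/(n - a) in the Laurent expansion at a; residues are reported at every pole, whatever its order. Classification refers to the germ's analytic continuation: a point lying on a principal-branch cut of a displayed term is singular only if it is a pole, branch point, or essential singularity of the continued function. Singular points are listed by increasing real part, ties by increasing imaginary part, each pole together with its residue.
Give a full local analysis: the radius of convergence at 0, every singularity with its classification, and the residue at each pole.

Branch term (-3/4)*log(1 - n/(-4/7)): its argument vanishes at n = -4/7, a logarithmic branch point, modulus 4/7.
Branch term (-17/8)*sqrt(1 - n/(-8/5)): its argument vanishes at n = -8/5, a square-root branch point, modulus 8/5.
The radius of convergence is the smallest modulus among the singular points: 4/7.
List the singular points by increasing real part (a conjugate pair: the negative imaginary part first).

Radius of convergence at 0: 4/7.
At -8/5: an algebraic (square-root) branch point.
At -4/7: a logarithmic branch point.


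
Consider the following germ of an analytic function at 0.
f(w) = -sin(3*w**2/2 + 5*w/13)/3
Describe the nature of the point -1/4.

The point is a regular point.

There is no denominator, hence no pole anywhere.
The factor sin(3*w**2/2 + 5*w/13) is entire.
So the germ continues analytically to -1/4.


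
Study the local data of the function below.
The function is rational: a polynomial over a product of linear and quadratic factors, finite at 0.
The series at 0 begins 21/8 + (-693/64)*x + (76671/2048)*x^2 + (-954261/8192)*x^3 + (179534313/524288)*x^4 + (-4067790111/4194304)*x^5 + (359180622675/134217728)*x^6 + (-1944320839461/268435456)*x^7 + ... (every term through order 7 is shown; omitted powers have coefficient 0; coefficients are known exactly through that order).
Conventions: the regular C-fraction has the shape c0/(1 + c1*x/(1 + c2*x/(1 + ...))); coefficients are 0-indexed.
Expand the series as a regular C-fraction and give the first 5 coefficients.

Taylor coefficients (read off): a_0 = 21/8, a_1 = -693/64, a_2 = 76671/2048, a_3 = -954261/8192, a_4 = 179534313/524288.
c0 = a_0 = 21/8. Peel one level at a time: if S = 1 + c*x/S' with S'(0) = 1, then c is the x-coefficient of S and S' = c*x/(S - 1).
S_1 = c0/f = 1 + (33/8)*x + (705/256)*x^2 + ...; c1 = 33/8.
S_2 = c1*x/(S_1 - 1) = 1 + (-235/352)*x + (148153/123904)*x^2 + ...; c2 = -235/352.
S_3 = c2*x/(S_2 - 1) = 1 + (148153/82720)*x + (58416/55225)*x^2 + ...; c3 = 148153/82720.
S_4 = c3*x/(S_3 - 1) = 1 + (-20562432/34815955)*x + ...; c4 = -20562432/34815955.

The regular C-fraction coefficients are [21/8, 33/8, -235/352, 148153/82720, -20562432/34815955].


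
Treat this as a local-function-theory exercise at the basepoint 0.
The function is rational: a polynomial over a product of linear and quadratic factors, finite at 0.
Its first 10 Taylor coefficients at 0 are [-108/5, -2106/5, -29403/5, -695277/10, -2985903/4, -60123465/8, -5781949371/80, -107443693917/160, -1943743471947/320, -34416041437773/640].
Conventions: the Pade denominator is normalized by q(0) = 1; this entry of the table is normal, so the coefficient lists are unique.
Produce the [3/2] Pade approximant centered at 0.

Taylor coefficients needed (read off): a_0 = -108/5, a_1 = -2106/5, a_2 = -29403/5, a_3 = -695277/10, a_4 = -2985903/4, a_5 = -60123465/8.
Write the denominator as Q(λ) = 1 + q1*λ + q2*λ^2. Requiring Q*f - P = O(λ^6) with deg P <= 3 kills the coefficients of λ^4..λ^5 in Q*f:
  λ^4: a_4 + q1*a_3 + q2*a_2 = 0, i.e. -2985903/4 + (-695277/10)*q1 + (-29403/5)*q2 = 0.
  λ^5: a_5 + q1*a_4 + q2*a_3 = 0, i.e. -60123465/8 + (-2985903/4)*q1 + (-695277/10)*q2 = 0.
Solving this linear system: q1 = -12011295/692692, q2 = 1189823925/15239224.
The numerator is Q*f truncated at degree 3: P0 = a_0 = -108/5; P1 = a_1 + q1*a_0 = -40397373/865865; P2 = a_2 + q1*a_1 + q2*a_0 = -2509070904/9524515; P3 = a_3 + q1*a_2 + q2*a_1 = -4226475888/9524515.

The Pade approximant has numerator coefficients [-108/5, -40397373/865865, -2509070904/9524515, -4226475888/9524515]; denominator coefficients [1, -12011295/692692, 1189823925/15239224].


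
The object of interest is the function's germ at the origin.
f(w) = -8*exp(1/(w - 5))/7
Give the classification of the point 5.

The exponent 1/(w - (5)) has a pole at 5, so exp(1/(w - (5))) takes every nonzero value near it: an essential singularity (not a pole of any order).

The point is an essential singularity.


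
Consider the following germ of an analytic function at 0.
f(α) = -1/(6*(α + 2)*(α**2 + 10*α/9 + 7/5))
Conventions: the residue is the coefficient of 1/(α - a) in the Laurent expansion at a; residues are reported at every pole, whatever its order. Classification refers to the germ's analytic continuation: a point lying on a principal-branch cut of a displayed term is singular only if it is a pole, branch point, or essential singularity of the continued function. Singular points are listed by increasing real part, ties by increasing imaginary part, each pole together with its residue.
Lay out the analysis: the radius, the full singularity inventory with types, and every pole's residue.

Radius of convergence at 0: (1/5)*sqrt(35).
At -2: a pole of order 1; residue -15/286.
At (-5/9) - ((1/45)*sqrt(2210))*i: a pole of order 1; residue (15/572) - ((15/19448)*sqrt(2210))*i.
At (-5/9) + ((1/45)*sqrt(2210))*i: a pole of order 1; residue (15/572) + ((15/19448)*sqrt(2210))*i.

Denominator factor (α**2 + 10*α/9 + 7/5): discriminant -1768/405, complex-conjugate roots (-5/9) + ((1/45)*sqrt(2210))*i and (-5/9) - ((1/45)*sqrt(2210))*i; poles of order 1, moduli (1/5)*sqrt(35) and (1/5)*sqrt(35).
Denominator factor (α + 2): pole of order 1 at -2, modulus 2.
The radius of convergence is the smallest modulus among the singular points: (1/5)*sqrt(35).
At the order-1 pole -2 set g(α) = (α - (-2))*f(α) = -1/(6*(α**2 + 10*α/9 + 7/5)).
Simple pole: residue = g(a) at a = -2, which is -15/286.
The factor α**2 + 10*α/9 + 7/5 splits as (α - a)(α - a') with a = (-5/9) - ((1/45)*sqrt(2210))*i, a' = (-5/9) + ((1/45)*sqrt(2210))*i. At the order-1 pole a set g(α) = (α - a)*f(α) = [-1/(6*(α + 2))] / (α - a').
Simple pole: residue = g(a) at a = (-5/9) - ((1/45)*sqrt(2210))*i, which is (15/572) - ((15/19448)*sqrt(2210))*i.
The factor α**2 + 10*α/9 + 7/5 splits as (α - a)(α - a') with a = (-5/9) + ((1/45)*sqrt(2210))*i, a' = (-5/9) - ((1/45)*sqrt(2210))*i. At the order-1 pole a set g(α) = (α - a)*f(α) = [-1/(6*(α + 2))] / (α - a').
Simple pole: residue = g(a) at a = (-5/9) + ((1/45)*sqrt(2210))*i, which is (15/572) + ((15/19448)*sqrt(2210))*i.
List the singular points by increasing real part (a conjugate pair: the negative imaginary part first).


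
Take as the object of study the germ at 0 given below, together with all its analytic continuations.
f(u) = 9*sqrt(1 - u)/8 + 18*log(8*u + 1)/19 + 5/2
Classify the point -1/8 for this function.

The term (18/19)*log(1 - u/(-1/8)) has argument 1 - -1/8/(-1/8) = 0 at -1/8: a logarithmic (infinitely-sheeted) branch point; the remaining terms are analytic or single-valued there.

The point is a logarithmic branch point.


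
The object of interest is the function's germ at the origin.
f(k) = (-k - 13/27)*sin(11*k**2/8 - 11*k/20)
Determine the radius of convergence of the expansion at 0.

The factor sin(11*k**2/8 - 11*k/20) is entire and contributes no finite singular point.
The polynomial part has no poles.
No finite singular points: the Taylor series at 0 converges everywhere.

The radius of convergence is infinite.


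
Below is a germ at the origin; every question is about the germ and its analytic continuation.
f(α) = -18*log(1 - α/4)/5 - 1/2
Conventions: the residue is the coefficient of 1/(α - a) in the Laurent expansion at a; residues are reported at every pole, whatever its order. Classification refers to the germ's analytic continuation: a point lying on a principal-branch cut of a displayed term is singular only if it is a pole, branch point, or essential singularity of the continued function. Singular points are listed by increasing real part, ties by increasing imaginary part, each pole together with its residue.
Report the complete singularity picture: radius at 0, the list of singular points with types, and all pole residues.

Radius of convergence at 0: 4.
At 4: a logarithmic branch point.

Branch term (-18/5)*log(1 - α/(4)): its argument vanishes at α = 4, a logarithmic branch point, modulus 4.
The radius of convergence is the smallest modulus among the singular points: 4.


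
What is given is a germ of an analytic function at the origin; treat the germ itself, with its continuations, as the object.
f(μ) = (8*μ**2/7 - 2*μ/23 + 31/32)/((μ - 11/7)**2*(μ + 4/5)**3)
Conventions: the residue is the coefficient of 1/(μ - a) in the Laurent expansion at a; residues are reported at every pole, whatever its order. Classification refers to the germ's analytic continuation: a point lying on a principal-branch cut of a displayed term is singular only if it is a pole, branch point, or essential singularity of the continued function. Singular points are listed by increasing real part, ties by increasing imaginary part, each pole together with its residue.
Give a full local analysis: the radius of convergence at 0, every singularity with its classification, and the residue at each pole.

Radius of convergence at 0: 4/5.
At -4/5: a pole of order 3; residue 2928156875/34929324256.
At 11/7: a pole of order 2; residue -2928156875/34929324256.

Denominator factor (μ - 11/7)^2: pole of order 2 at 11/7, modulus 11/7.
Denominator factor (μ + 4/5)^3: pole of order 3 at -4/5, modulus 4/5.
The radius of convergence is the smallest modulus among the singular points: 4/5.
At the order-3 pole -4/5 set g(μ) = (μ - (-4/5))^3*f(μ) = (8*μ**2/7 - 2*μ/23 + 31/32)/(μ - 11/7)**2.
Order-3 pole: residue = g''(a)/2; g''(-4/5) = 2928156875/17464662128, so the residue is 2928156875/34929324256.
At the order-2 pole 11/7 set g(μ) = (μ - (11/7))^2*f(μ) = (8*μ**2/7 - 2*μ/23 + 31/32)/(μ + 4/5)**3.
Order-2 pole: residue = g'(a); g'(11/7) = -2928156875/34929324256, so the residue is -2928156875/34929324256.
List the singular points by increasing real part (a conjugate pair: the negative imaginary part first).


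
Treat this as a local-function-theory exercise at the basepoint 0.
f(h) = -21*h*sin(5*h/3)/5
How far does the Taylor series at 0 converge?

The radius of convergence is infinite.

The factor -sin(5*h/3) is entire and contributes no finite singular point.
The polynomial part has no poles.
No finite singular points: the Taylor series at 0 converges everywhere.


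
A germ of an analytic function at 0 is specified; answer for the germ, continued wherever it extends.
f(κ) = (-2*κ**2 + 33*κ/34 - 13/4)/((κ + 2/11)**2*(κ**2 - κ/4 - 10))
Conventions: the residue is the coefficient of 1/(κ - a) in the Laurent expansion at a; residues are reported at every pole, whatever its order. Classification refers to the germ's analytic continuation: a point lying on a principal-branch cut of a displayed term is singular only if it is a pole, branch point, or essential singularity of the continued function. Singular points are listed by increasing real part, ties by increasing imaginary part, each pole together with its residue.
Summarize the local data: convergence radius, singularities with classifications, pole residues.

Denominator factor (κ**2 - κ/4 - 10): discriminant 641/16, real irrational roots 1/8 + (1/8)*sqrt(641) and 1/8 - (1/8)*sqrt(641); poles of order 1, moduli 1/8 + (1/8)*sqrt(641) and -1/8 + (1/8)*sqrt(641).
Denominator factor (κ + 2/11)^2: pole of order 2 at -2/11, modulus 2/11.
The radius of convergence is the smallest modulus among the singular points: 2/11.
The factor κ**2 - κ/4 - 10 splits as (κ - a)(κ - a') with a = 1/8 - (1/8)*sqrt(641), a' = 1/8 + (1/8)*sqrt(641). At the order-1 pole a set g(κ) = (κ - a)*f(κ) = [(-2*κ**2 + 33*κ/34 - 13/4)/(κ + 2/11)**2] / (κ - a').
Simple pole: residue = g(a) at a = 1/8 - (1/8)*sqrt(641), which is 75618829/784012936 + (444804349/29561899528)*sqrt(641).
At the order-2 pole -2/11 set g(κ) = (κ - (-2/11))^2*f(κ) = (-2*κ**2 + 33*κ/34 - 13/4)/(κ**2 - κ/4 - 10).
Order-2 pole: residue = g'(a); g'(-2/11) = -75618829/392006468, so the residue is -75618829/392006468.
The factor κ**2 - κ/4 - 10 splits as (κ - a)(κ - a') with a = 1/8 + (1/8)*sqrt(641), a' = 1/8 - (1/8)*sqrt(641). At the order-1 pole a set g(κ) = (κ - a)*f(κ) = [(-2*κ**2 + 33*κ/34 - 13/4)/(κ + 2/11)**2] / (κ - a').
Simple pole: residue = g(a) at a = 1/8 + (1/8)*sqrt(641), which is 75618829/784012936 - (444804349/29561899528)*sqrt(641).
List the singular points by increasing real part (a conjugate pair: the negative imaginary part first).

Radius of convergence at 0: 2/11.
At 1/8 - (1/8)*sqrt(641): a pole of order 1; residue 75618829/784012936 + (444804349/29561899528)*sqrt(641).
At -2/11: a pole of order 2; residue -75618829/392006468.
At 1/8 + (1/8)*sqrt(641): a pole of order 1; residue 75618829/784012936 - (444804349/29561899528)*sqrt(641).
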